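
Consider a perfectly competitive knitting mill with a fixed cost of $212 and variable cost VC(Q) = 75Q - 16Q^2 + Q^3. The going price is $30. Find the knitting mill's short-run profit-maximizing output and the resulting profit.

Profit = -$50 at Q = 9

AVC = 75 - 16Q + Q^2 has its minimum $11 at Q = 8; price $30 clears that bar, so the firm operates.
MC = 75 - 32Q + 3Q^2. Setting P = MC and taking the root on the rising branch gives Q* = 9.
TR = 30·9 = 270. TC = 212 + 108 = 320. Profit = 270 − 320 = -$50.
By producing, the firm covers all variable cost plus $162 of fixed cost; shutting down would lose the full $212.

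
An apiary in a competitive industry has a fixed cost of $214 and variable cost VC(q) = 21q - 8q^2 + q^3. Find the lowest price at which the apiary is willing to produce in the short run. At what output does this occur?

$5 per unit, at q = 4

The firm shuts down when price falls below the minimum of average variable cost. AVC = VC/q = 21 - 8q + q^2.
At the minimum of AVC, MC = AVC. MC = 21 - 16q + 3q^2; setting MC = AVC gives 2q^2 - 8q = 0, so q = 4. min AVC = 5.
The firm shuts down for any P below $5.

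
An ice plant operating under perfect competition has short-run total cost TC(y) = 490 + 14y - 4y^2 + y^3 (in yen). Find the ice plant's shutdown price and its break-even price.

AVC = 14 - 4y + y^2; minimized at y = 2, giving min AVC = ¥10. That is the shutdown price.
ATC = 490/y + 14 - 4y + y^2. Setting dATC/dy = −490/y^2 − 4 + 2y = 0 gives y = 7 (since 2·7^3 − 4·7^2 = 490).
min ATC = 490/7 + 14 − 4·7 + 7^2 = ¥105. That is the break-even price.
For ¥10 ≤ P < ¥105 the firm produces at a loss; below ¥10 it shuts down.

Shutdown price = ¥10; break-even price = ¥105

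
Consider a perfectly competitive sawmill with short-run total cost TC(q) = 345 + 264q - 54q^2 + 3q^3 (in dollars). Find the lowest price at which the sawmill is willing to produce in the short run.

$21 per unit

The firm shuts down when price falls below the minimum of average variable cost. AVC = VC/q = 264 - 54q + 3q^2.
dAVC/dq = -54 + 6q = 0 gives q = 9. min AVC = 264 - 54·9 + 3·9^2 = 21.
The firm shuts down for any P below $21.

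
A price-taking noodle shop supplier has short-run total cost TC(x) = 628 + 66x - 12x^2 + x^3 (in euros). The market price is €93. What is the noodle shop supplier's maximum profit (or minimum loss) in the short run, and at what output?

AVC = 66 - 12x + x^2 has its minimum €30 at x = 6; price €93 clears that bar, so the firm operates.
With MC = 66 - 24x + 3x^2, P = MC on the upward-sloping part at x* = 9.
TR = 93·9 = 837. TC = 628 + 351 = 979. Profit = 837 − 979 = -€142.
Shutting down would mean losing the fixed cost of €628, so operating at a loss of €142 is better by €486.

Profit = -€142 at x = 9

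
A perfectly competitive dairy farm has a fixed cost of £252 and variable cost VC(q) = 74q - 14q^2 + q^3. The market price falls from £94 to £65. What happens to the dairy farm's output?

Output falls from 10 to 9

MC = 74 - 28q + 3q^2; the shutdown threshold is min AVC = £25 (at q = 7).
With P = £94 above the shutdown price, P = MC gives q = 10.
At P = £65 ≥ min AVC, set P = MC: q = 9. The firm stays open but cuts output.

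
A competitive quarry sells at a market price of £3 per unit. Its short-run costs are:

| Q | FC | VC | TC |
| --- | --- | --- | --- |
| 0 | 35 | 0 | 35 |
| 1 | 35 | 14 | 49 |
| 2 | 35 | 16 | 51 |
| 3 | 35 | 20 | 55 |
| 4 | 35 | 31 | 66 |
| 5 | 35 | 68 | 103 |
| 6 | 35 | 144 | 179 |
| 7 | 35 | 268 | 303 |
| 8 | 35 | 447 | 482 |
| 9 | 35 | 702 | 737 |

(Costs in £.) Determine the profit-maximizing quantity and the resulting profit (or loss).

Q = 0 (shut down); profit = -£35

Profit at each row (π = 3Q − TC): Q=0: -35; Q=1: -46; Q=2: -45; Q=3: -46; Q=4: -54; Q=5: -88; Q=6: -161; Q=7: -282; Q=8: -458; Q=9: -710.
Profit is highest at Q = 0. Equivalently, the lowest AVC in the table is 20/3 ≈ £6.67 at Q = 3, and P = £3 falls below it — price never covers variable cost, so the firm shuts down and loses only its fixed cost.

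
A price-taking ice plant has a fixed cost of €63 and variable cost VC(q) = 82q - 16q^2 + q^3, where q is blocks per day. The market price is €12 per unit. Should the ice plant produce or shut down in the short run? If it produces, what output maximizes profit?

From TC, MC = TC'(q) = 82 - 32q + 3q^2 and AVC = VC/q = 82 - 16q + q^2.
AVC hits its minimum where MC = AVC, at q = 8, giving min AVC = 82 - 16·8 + 8^2 = €18.
Since P = €12 < min AVC = €18, price fails to cover variable cost at any output.
Shutting down limits the loss to fixed cost, €63.

Shut down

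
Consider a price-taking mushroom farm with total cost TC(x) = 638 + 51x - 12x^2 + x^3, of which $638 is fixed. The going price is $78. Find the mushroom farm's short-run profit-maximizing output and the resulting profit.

Profit = -$152 at x = 9

AVC = 51 - 12x + x^2; min AVC = $15 at x = 6. Since P = $78 ≥ min AVC, the firm produces.
With MC = 51 - 24x + 3x^2, P = MC on the upward-sloping part at x* = 9.
TR = 78·9 = 702. TC = 638 + 216 = 854. Profit = 702 − 854 = -$152.
Shutting down would mean losing the fixed cost of $638, so operating at a loss of $152 is better by $486.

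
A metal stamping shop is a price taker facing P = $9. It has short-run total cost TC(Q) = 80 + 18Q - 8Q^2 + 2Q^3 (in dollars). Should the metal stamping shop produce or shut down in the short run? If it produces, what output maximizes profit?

Strip out fixed cost: VC = 18Q - 8Q^2 + 2Q^3. Then AVC = 18 - 8Q + 2Q^2 and MC = 18 - 16Q + 6Q^2.
AVC hits its minimum where MC = AVC, at Q = 2, giving min AVC = 18 - 8·2 + 2·2^2 = $10.
P = $9 lies below min AVC = $10; no output level covers variable cost.
The firm minimizes its loss by shutting down and losing only its fixed cost of $80.

Shut down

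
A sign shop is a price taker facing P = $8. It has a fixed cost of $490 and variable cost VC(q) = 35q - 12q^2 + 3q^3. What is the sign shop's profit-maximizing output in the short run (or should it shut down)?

Shut down

Variable cost is VC = 35q - 12q^2 + 3q^3, so AVC = VC/q = 35 - 12q + 3q^2 and MC = dTC/dq = 35 - 24q + 9q^2.
AVC hits its minimum where MC = AVC, at q = 2, giving min AVC = 35 - 12·2 + 3·2^2 = $23.
P = $8 lies below min AVC = $23; no output level covers variable cost.
Shutting down limits the loss to fixed cost, $490.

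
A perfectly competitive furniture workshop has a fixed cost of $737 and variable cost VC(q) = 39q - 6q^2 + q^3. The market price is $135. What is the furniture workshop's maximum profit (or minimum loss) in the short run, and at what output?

AVC = 39 - 6q + q^2; min AVC = $30 at q = 3. Since P = $135 ≥ min AVC, the firm produces.
MC = 39 - 12q + 3q^2. Setting P = MC and taking the root on the rising branch gives q* = 8.
TR = 135·8 = 1080. TC = 737 + 440 = 1177. Profit = 1080 − 1177 = -$97.
That loss of $97 beats the $737 the firm would lose by shutting down; producing recovers $640 of fixed cost.

Profit = -$97 at q = 8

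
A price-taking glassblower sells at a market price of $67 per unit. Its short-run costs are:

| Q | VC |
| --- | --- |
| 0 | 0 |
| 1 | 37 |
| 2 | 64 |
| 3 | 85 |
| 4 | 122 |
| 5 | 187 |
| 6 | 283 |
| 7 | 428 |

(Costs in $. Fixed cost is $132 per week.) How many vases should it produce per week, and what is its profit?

Q = 5; profit = $16

Tabulate TR − TC: Q=0: -132; Q=1: -102; Q=2: -62; Q=3: -16; Q=4: 14; Q=5: 16; Q=6: -13; Q=7: -91.
Profit is maximized at Q = 5. AVC there is 187/5 = $37.40 ≤ P, so producing beats shutting down (which would give -$132).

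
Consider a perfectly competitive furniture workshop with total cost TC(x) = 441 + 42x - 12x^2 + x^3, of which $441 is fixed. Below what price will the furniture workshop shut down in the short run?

$6 per unit

The firm shuts down when price falls below the minimum of average variable cost. AVC = VC/x = 42 - 12x + x^2.
At the minimum of AVC, MC = AVC. MC = 42 - 24x + 3x^2; setting MC = AVC gives 2x^2 - 12x = 0, so x = 6. min AVC = 6.
For P < $6 the firm produces nothing.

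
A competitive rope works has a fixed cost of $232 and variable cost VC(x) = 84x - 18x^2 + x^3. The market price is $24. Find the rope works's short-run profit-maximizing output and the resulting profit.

Profit = -$32 at x = 10

AVC = 84 - 18x + x^2 has its minimum $3 at x = 9; price $24 clears that bar, so the firm operates.
MC = 84 - 36x + 3x^2. Setting P = MC and taking the root on the rising branch gives x* = 10.
TR = 24·10 = 240. TC = 232 + 40 = 272. Profit = 240 − 272 = -$32.
By producing, the firm covers all variable cost plus $200 of fixed cost; shutting down would lose the full $232.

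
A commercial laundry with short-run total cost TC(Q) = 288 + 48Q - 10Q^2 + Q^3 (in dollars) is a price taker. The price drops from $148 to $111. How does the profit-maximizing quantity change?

AVC = 48 - 10Q + Q^2, minimized at Q = 5 where min AVC = $23. MC = 48 - 20Q + 3Q^2.
With P = $148 above the shutdown price, P = MC gives Q = 10.
At P = $111 ≥ min AVC, set P = MC: Q = 9. The firm stays open but cuts output.

Output falls from 10 to 9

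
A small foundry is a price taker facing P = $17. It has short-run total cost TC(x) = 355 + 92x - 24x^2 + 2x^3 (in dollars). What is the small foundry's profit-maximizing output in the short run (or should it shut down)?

Strip out fixed cost: VC = 92x - 24x^2 + 2x^3. Then AVC = 92 - 24x + 2x^2 and MC = 92 - 48x + 6x^2.
AVC hits its minimum where MC = AVC, at x = 6, giving min AVC = 92 - 24·6 + 2·6^2 = $20.
P = $17 lies below min AVC = $20; no output level covers variable cost.
Best response: produce nothing and absorb the $355 fixed cost.

Shut down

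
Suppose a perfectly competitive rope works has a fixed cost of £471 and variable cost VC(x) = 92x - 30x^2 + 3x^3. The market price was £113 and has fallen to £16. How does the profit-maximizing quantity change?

Output falls from 7 to 0 (the firm shuts down)

MC = 92 - 60x + 9x^2; the shutdown threshold is min AVC = £17 (at x = 5).
With P = £113 above the shutdown price, P = MC gives x = 7.
At P = £16 < min AVC = £17, price no longer covers variable cost at any output, so the firm shuts down: x = 0.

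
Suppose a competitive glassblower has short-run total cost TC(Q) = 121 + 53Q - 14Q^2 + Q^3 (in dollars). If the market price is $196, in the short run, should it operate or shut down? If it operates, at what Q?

From TC, MC = TC'(Q) = 53 - 28Q + 3Q^2 and AVC = VC/Q = 53 - 14Q + Q^2.
The AVC parabola has its vertex at Q = 14/2 = 7, where AVC = 53 - 14·7 + 7^2 = $4.
P = $196 exceeds min AVC = $4, so the firm stays open.
Solving P = MC: -143 - 28Q + 3Q^2 = 0 ⇒ Q = -11/3 or 13. On the upward-sloping branch, Q* = 13.
Check: AVC at Q = 13 is $40 ≤ P, so revenue covers variable cost.
Profit = P·Q − TC = 196·13 − 641 = $1907.

Produce at Q = 13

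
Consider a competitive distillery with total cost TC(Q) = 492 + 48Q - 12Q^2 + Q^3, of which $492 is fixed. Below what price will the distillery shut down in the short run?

$12 per unit

Short-run supply begins at min AVC. From VC = 48Q - 12Q^2 + Q^3, AVC = 48 - 12Q + Q^2.
dAVC/dQ = -12 + 2Q = 0 gives Q = 6. min AVC = 48 - 12·6 + 6^2 = 12.
So the shutdown price is $12.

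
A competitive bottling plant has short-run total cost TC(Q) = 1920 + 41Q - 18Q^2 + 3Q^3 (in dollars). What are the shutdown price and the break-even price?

Shutdown price = $14; break-even price = $329

AVC = 41 - 18Q + 3Q^2; minimized at Q = 3, giving min AVC = $14. That is the shutdown price.
ATC = 1920/Q + 41 - 18Q + 3Q^2. Setting dATC/dQ = −1920/Q^2 − 18 + 6Q = 0 gives Q = 8 (since 6·8^3 − 18·8^2 = 1920).
min ATC = 1920/8 + 41 − 18·8 + 3·8^2 = $329. That is the break-even price.
Between these two prices the firm operates at a loss; above $329 it earns a profit.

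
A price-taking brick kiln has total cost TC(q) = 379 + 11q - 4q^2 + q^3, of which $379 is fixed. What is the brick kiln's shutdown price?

$7 per unit

The firm shuts down when price falls below the minimum of average variable cost. AVC = VC/q = 11 - 4q + q^2.
dAVC/dq = -4 + 2q = 0 gives q = 2. min AVC = 11 - 4·2 + 2^2 = 7.
The firm shuts down for any P below $7.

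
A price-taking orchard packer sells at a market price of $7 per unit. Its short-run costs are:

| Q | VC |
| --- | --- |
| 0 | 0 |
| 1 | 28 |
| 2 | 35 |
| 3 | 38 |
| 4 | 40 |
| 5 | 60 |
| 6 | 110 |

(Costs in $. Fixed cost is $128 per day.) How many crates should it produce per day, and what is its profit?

Compute π = P·Q − TC at each output: Q=0: -128; Q=1: -149; Q=2: -149; Q=3: -145; Q=4: -140; Q=5: -153; Q=6: -196.
Profit is highest at Q = 0. Equivalently, the lowest AVC in the table is 40/4 ≈ $10 at Q = 4, and P = $7 falls below it — price never covers variable cost, so the firm shuts down and loses only its fixed cost.

Q = 0 (shut down); profit = -$128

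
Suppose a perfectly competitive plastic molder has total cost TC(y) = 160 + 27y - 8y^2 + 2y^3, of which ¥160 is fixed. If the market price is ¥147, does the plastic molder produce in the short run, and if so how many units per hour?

Produce at y = 6

From TC, MC = TC'(y) = 27 - 16y + 6y^2 and AVC = VC/y = 27 - 8y + 2y^2.
AVC is minimized where dAVC/dy = -8 + 4y = 0, at y = 2; min AVC = 27 - 8·2 + 2·2^2 = ¥19.
P = ¥147 exceeds min AVC = ¥19, so the firm stays open.
Set P = MC: 147 = 27 - 16y + 6y^2 → -120 - 16y + 6y^2 = 0. The roots are y = -10/3 and y = 6; the profit-maximizing output is on the rising part of MC, so y* = 6.
Check: AVC at y = 6 is ¥51 ≤ P, so revenue covers variable cost.
Profit = P·y − TC = 147·6 − 466 = ¥416.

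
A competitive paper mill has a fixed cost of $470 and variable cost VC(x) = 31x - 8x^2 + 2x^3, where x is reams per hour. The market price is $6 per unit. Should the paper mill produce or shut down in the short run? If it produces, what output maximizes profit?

From TC, MC = TC'(x) = 31 - 16x + 6x^2 and AVC = VC/x = 31 - 8x + 2x^2.
The AVC parabola has its vertex at x = 8/4 = 2, where AVC = 31 - 8·2 + 2·2^2 = $23.
With P < min AVC ($6 < $23), every unit sold adds to the loss.
The firm minimizes its loss by shutting down and losing only its fixed cost of $470.

Shut down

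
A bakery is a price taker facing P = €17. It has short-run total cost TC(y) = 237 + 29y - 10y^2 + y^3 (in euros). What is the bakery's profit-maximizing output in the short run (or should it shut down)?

Produce at y = 6

From TC, MC = TC'(y) = 29 - 20y + 3y^2 and AVC = VC/y = 29 - 10y + y^2.
AVC is minimized where dAVC/dy = -10 + 2y = 0, at y = 5; min AVC = 29 - 10·5 + 5^2 = €4.
Because €17 ≥ €4, revenue can cover variable cost; the firm operates.
Solving P = MC: 12 - 20y + 3y^2 = 0 ⇒ y = 2/3 or 6. On the upward-sloping branch, y* = 6.
Check: AVC at y = 6 is €5 ≤ P, so revenue covers variable cost.
Profit = P·y − TC = 17·6 − 267 = -€165, a loss, but smaller than the €237 fixed cost the firm would lose by shutting down.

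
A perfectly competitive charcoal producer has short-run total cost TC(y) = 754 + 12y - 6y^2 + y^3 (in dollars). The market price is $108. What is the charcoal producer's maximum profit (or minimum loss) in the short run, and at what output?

AVC = 12 - 6y + y^2 has its minimum $3 at y = 3; price $108 clears that bar, so the firm operates.
MC = 12 - 12y + 3y^2. Setting P = MC and taking the root on the rising branch gives y* = 8.
TR = 108·8 = 864. TC = 754 + 224 = 978. Profit = 864 − 978 = -$114.
Shutting down would mean losing the fixed cost of $754, so operating at a loss of $114 is better by $640.

Profit = -$114 at y = 8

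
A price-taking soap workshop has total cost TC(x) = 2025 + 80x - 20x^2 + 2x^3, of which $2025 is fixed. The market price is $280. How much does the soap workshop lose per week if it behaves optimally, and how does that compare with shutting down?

AVC = 80 - 20x + 2x^2 has its minimum $30 at x = 5; price $280 clears that bar, so the firm operates.
MC = 80 - 40x + 6x^2. Setting P = MC and taking the root on the rising branch gives x* = 10.
TR = 280·10 = 2800. TC = 2025 + 800 = 2825. Profit = 2800 − 2825 = -$25.
Shutting down would mean losing the fixed cost of $2025, so operating at a loss of $25 is better by $2000.

Profit = -$25 at x = 10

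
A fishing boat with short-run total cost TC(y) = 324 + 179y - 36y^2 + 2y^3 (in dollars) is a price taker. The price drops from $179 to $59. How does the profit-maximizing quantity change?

AVC = 179 - 36y + 2y^2, minimized at y = 9 where min AVC = $17. MC = 179 - 72y + 6y^2.
With P = $179 above the shutdown price, P = MC gives y = 12.
At P = $59 ≥ min AVC, set P = MC: y = 10. The firm stays open but cuts output.

Output falls from 12 to 10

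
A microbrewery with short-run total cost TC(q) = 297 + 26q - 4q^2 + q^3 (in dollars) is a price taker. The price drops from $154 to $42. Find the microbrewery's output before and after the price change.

AVC = 26 - 4q + q^2, minimized at q = 2 where min AVC = $22. MC = 26 - 8q + 3q^2.
With P = $154 above the shutdown price, P = MC gives q = 8.
At P = $42 ≥ min AVC, set P = MC: q = 4. The firm stays open but cuts output.

Output falls from 8 to 4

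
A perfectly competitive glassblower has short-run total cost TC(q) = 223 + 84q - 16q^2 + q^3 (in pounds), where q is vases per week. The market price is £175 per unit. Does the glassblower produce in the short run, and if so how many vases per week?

From TC, MC = TC'(q) = 84 - 32q + 3q^2 and AVC = VC/q = 84 - 16q + q^2.
AVC is minimized where dAVC/dq = -16 + 2q = 0, at q = 8; min AVC = 84 - 16·8 + 8^2 = £20.
Since P = £175 ≥ min AVC = £20, price covers variable cost and the firm should produce.
Set P = MC: 175 = 84 - 32q + 3q^2 → -91 - 32q + 3q^2 = 0. The roots are q = -7/3 and q = 13; the profit-maximizing output is on the rising part of MC, so q* = 13.
Check: AVC at q = 13 is £45 ≤ P, so revenue covers variable cost.
Profit = P·q − TC = 175·13 − 808 = £1467.

Produce at q = 13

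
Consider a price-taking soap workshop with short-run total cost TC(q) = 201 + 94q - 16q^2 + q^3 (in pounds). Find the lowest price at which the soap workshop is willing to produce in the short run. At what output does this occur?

The shutdown price is the minimum of AVC. VC = 94q - 16q^2 + q^3, so AVC = 94 - 16q + q^2.
dAVC/dq = -16 + 2q = 0 gives q = 8. min AVC = 94 - 16·8 + 8^2 = 30.
So the shutdown price is £30.

£30 per unit, at q = 8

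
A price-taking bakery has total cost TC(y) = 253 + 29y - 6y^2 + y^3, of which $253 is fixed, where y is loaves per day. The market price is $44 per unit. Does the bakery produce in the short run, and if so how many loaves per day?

Produce at y = 5

From TC, MC = TC'(y) = 29 - 12y + 3y^2 and AVC = VC/y = 29 - 6y + y^2.
AVC hits its minimum where MC = AVC, at y = 3, giving min AVC = 29 - 6·3 + 3^2 = $20.
Since P = $44 ≥ min AVC = $20, price covers variable cost and the firm should produce.
P = MC gives -15 - 12y + 3y^2 = 0, with roots -1 and 5. Take the larger (rising MC): y* = 5.
Check: AVC at y = 5 is $24 ≤ P, so revenue covers variable cost.
Profit = P·y − TC = 44·5 − 373 = -$153, a loss, but smaller than the $253 fixed cost the firm would lose by shutting down.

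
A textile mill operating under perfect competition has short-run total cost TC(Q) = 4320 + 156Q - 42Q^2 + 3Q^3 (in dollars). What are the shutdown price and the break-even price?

Shutdown price = $9; break-even price = $444

AVC = 156 - 42Q + 3Q^2; minimized at Q = 7, giving min AVC = $9. That is the shutdown price.
ATC = 4320/Q + 156 - 42Q + 3Q^2. Setting dATC/dQ = −4320/Q^2 − 42 + 6Q = 0 gives Q = 12 (since 6·12^3 − 42·12^2 = 4320).
min ATC = 4320/12 + 156 − 42·12 + 3·12^2 = $444. That is the break-even price.
For $9 ≤ P < $444 the firm produces at a loss; below $9 it shuts down.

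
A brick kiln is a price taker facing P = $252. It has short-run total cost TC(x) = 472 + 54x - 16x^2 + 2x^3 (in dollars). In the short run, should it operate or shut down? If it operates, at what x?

Produce at x = 9

Variable cost is VC = 54x - 16x^2 + 2x^3, so AVC = VC/x = 54 - 16x + 2x^2 and MC = dTC/dx = 54 - 32x + 6x^2.
AVC is minimized where dAVC/dx = -16 + 4x = 0, at x = 4; min AVC = 54 - 16·4 + 2·4^2 = $22.
P = $252 exceeds min AVC = $22, so the firm stays open.
Set P = MC: 252 = 54 - 32x + 6x^2 → -198 - 32x + 6x^2 = 0. The roots are x = -11/3 and x = 9; the profit-maximizing output is on the rising part of MC, so x* = 9.
Check: AVC at x = 9 is $72 ≤ P, so revenue covers variable cost.
Profit = P·x − TC = 252·9 − 1120 = $1148.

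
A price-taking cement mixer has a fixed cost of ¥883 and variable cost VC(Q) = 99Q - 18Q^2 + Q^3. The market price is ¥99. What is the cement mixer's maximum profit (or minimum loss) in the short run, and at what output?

AVC = 99 - 18Q + Q^2; min AVC = ¥18 at Q = 9. Since P = ¥99 ≥ min AVC, the firm produces.
With MC = 99 - 36Q + 3Q^2, P = MC on the upward-sloping part at Q* = 12.
TR = 99·12 = 1188. TC = 883 + 324 = 1207. Profit = 1188 − 1207 = -¥19.
That loss of ¥19 beats the ¥883 the firm would lose by shutting down; producing recovers ¥864 of fixed cost.

Profit = -¥19 at Q = 12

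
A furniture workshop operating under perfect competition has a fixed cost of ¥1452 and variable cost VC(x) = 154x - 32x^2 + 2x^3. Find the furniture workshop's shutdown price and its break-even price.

Shutdown price = min AVC. AVC = 154 - 32x + 2x^2, with vertex at x = 8 and minimum ¥26.
ATC = 1452/x + 154 - 32x + 2x^2. Setting dATC/dx = −1452/x^2 − 32 + 4x = 0 gives x = 11 (since 4·11^3 − 32·11^2 = 1452).
min ATC = 1452/11 + 154 − 32·11 + 2·11^2 = ¥176. That is the break-even price.
For ¥26 ≤ P < ¥176 the firm produces at a loss; below ¥26 it shuts down.

Shutdown price = ¥26; break-even price = ¥176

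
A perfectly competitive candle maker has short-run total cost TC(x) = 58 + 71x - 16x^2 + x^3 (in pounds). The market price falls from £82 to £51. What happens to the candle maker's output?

MC = 71 - 32x + 3x^2; the shutdown threshold is min AVC = £7 (at x = 8).
At P = £82 ≥ min AVC, set P = MC on the rising branch: x = 11.
At P = £51 ≥ min AVC, set P = MC: x = 10. The firm stays open but cuts output.

Output falls from 11 to 10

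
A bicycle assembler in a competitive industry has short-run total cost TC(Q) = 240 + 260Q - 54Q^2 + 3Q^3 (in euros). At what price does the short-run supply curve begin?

Short-run supply begins at min AVC. From VC = 260Q - 54Q^2 + 3Q^3, AVC = 260 - 54Q + 3Q^2.
At the minimum of AVC, MC = AVC. MC = 260 - 108Q + 9Q^2; setting MC = AVC gives 6Q^2 - 54Q = 0, so Q = 9. min AVC = 17.
For P < €17 the firm produces nothing.

€17 per unit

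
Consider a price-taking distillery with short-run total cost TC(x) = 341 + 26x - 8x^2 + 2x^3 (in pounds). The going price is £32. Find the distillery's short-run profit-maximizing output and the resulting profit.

Profit = -£305 at x = 3

AVC = 26 - 8x + 2x^2 has its minimum £18 at x = 2; price £32 clears that bar, so the firm operates.
With MC = 26 - 16x + 6x^2, P = MC on the upward-sloping part at x* = 3.
TR = 32·3 = 96. TC = 341 + 60 = 401. Profit = 96 − 401 = -£305.
By producing, the firm covers all variable cost plus £36 of fixed cost; shutting down would lose the full £341.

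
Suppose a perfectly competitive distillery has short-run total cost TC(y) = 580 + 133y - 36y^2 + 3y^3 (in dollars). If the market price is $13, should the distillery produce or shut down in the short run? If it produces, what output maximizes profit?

Shut down

Strip out fixed cost: VC = 133y - 36y^2 + 3y^3. Then AVC = 133 - 36y + 3y^2 and MC = 133 - 72y + 9y^2.
AVC is minimized where dAVC/dy = -36 + 6y = 0, at y = 6; min AVC = 133 - 36·6 + 3·6^2 = $25.
With P < min AVC ($13 < $25), every unit sold adds to the loss.
Best response: produce nothing and absorb the $580 fixed cost.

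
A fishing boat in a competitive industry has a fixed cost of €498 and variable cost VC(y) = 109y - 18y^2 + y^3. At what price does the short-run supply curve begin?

€28 per unit

Short-run supply begins at min AVC. From VC = 109y - 18y^2 + y^3, AVC = 109 - 18y + y^2.
At the minimum of AVC, MC = AVC. MC = 109 - 36y + 3y^2; setting MC = AVC gives 2y^2 - 18y = 0, so y = 9. min AVC = 28.
The firm shuts down for any P below €28.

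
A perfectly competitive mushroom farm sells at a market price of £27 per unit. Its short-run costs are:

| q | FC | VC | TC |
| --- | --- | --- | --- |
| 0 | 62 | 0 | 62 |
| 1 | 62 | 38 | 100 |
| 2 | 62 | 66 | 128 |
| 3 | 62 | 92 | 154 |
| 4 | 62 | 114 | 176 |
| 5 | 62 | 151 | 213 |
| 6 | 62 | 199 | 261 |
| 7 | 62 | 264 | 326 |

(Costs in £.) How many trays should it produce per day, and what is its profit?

q = 0 (shut down); profit = -£62

Tabulate TR − TC: q=0: -62; q=1: -73; q=2: -74; q=3: -73; q=4: -68; q=5: -78; q=6: -99; q=7: -137.
Profit is highest at q = 0. Equivalently, the lowest AVC in the table is 114/4 ≈ £28.50 at q = 4, and P = £27 falls below it — price never covers variable cost, so the firm shuts down and loses only its fixed cost.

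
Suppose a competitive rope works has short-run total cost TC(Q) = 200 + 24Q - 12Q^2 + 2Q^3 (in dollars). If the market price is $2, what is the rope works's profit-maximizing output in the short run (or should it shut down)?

Shut down

From TC, MC = TC'(Q) = 24 - 24Q + 6Q^2 and AVC = VC/Q = 24 - 12Q + 2Q^2.
The AVC parabola has its vertex at Q = 12/4 = 3, where AVC = 24 - 12·3 + 2·3^2 = $6.
P = $2 lies below min AVC = $6; no output level covers variable cost.
The firm minimizes its loss by shutting down and losing only its fixed cost of $200.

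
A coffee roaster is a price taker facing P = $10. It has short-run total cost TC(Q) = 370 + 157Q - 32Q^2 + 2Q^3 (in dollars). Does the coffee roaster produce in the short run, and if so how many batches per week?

Shut down

Strip out fixed cost: VC = 157Q - 32Q^2 + 2Q^3. Then AVC = 157 - 32Q + 2Q^2 and MC = 157 - 64Q + 6Q^2.
AVC hits its minimum where MC = AVC, at Q = 8, giving min AVC = 157 - 32·8 + 2·8^2 = $29.
P = $10 lies below min AVC = $29; no output level covers variable cost.
Best response: produce nothing and absorb the $370 fixed cost.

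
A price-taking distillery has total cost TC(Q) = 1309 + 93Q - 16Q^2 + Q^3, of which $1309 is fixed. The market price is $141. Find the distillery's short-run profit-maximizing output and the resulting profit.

AVC = 93 - 16Q + Q^2 has its minimum $29 at Q = 8; price $141 clears that bar, so the firm operates.
MC = 93 - 32Q + 3Q^2. Setting P = MC and taking the root on the rising branch gives Q* = 12.
TR = 141·12 = 1692. TC = 1309 + 540 = 1849. Profit = 1692 − 1849 = -$157.
By producing, the firm covers all variable cost plus $1152 of fixed cost; shutting down would lose the full $1309.

Profit = -$157 at Q = 12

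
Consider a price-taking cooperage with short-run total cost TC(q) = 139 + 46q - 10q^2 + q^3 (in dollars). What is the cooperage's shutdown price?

The shutdown price is the minimum of AVC. VC = 46q - 10q^2 + q^3, so AVC = 46 - 10q + q^2.
At the minimum of AVC, MC = AVC. MC = 46 - 20q + 3q^2; setting MC = AVC gives 2q^2 - 10q = 0, so q = 5. min AVC = 21.
The firm shuts down for any P below $21.

$21 per unit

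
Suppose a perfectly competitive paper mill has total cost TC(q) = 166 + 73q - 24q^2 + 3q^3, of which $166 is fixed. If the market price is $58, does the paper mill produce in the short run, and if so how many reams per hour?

From TC, MC = TC'(q) = 73 - 48q + 9q^2 and AVC = VC/q = 73 - 24q + 3q^2.
AVC hits its minimum where MC = AVC, at q = 4, giving min AVC = 73 - 24·4 + 3·4^2 = $25.
Since P = $58 ≥ min AVC = $25, price covers variable cost and the firm should produce.
P = MC gives 15 - 48q + 9q^2 = 0, with roots 1/3 and 5. Take the larger (rising MC): q* = 5.
Check: AVC at q = 5 is $28 ≤ P, so revenue covers variable cost.
Profit = P·q − TC = 58·5 − 306 = -$16, a loss, but smaller than the $166 fixed cost the firm would lose by shutting down.

Produce at q = 5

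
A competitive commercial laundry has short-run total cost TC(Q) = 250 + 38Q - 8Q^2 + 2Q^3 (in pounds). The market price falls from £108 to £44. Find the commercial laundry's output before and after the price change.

Output falls from 5 to 3

MC = 38 - 16Q + 6Q^2; the shutdown threshold is min AVC = £30 (at Q = 2).
At P = £108 ≥ min AVC, set P = MC on the rising branch: Q = 5.
At P = £44 ≥ min AVC, set P = MC: Q = 3. The firm stays open but cuts output.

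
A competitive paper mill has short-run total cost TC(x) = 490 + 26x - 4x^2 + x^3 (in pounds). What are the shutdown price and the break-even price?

Shutdown price = min AVC. AVC = 26 - 4x + x^2, with vertex at x = 2 and minimum £22.
ATC = 490/x + 26 - 4x + x^2. Setting dATC/dx = −490/x^2 − 4 + 2x = 0 gives x = 7 (since 2·7^3 − 4·7^2 = 490).
min ATC = 490/7 + 26 − 4·7 + 7^2 = £117. That is the break-even price.
For £22 ≤ P < £117 the firm produces at a loss; below £22 it shuts down.

Shutdown price = £22; break-even price = £117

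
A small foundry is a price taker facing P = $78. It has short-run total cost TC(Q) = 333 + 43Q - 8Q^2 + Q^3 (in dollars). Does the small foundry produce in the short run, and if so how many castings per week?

Strip out fixed cost: VC = 43Q - 8Q^2 + Q^3. Then AVC = 43 - 8Q + Q^2 and MC = 43 - 16Q + 3Q^2.
AVC hits its minimum where MC = AVC, at Q = 4, giving min AVC = 43 - 8·4 + 4^2 = $27.
P = $78 exceeds min AVC = $27, so the firm stays open.
P = MC gives -35 - 16Q + 3Q^2 = 0, with roots -5/3 and 7. Take the larger (rising MC): Q* = 7.
Check: AVC at Q = 7 is $36 ≤ P, so revenue covers variable cost.
Profit = P·Q − TC = 78·7 − 585 = -$39, a loss, but smaller than the $333 fixed cost the firm would lose by shutting down.

Produce at Q = 7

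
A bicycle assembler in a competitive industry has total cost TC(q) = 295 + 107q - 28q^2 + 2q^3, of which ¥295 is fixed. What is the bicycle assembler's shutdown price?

The shutdown price is the minimum of AVC. VC = 107q - 28q^2 + 2q^3, so AVC = 107 - 28q + 2q^2.
dAVC/dq = -28 + 4q = 0 gives q = 7. min AVC = 107 - 28·7 + 2·7^2 = 9.
So the shutdown price is ¥9.

¥9 per unit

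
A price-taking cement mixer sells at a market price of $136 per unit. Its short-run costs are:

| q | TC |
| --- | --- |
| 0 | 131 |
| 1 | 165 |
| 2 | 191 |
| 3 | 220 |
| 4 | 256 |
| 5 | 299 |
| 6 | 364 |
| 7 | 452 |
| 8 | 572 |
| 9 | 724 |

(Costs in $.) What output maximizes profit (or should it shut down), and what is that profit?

Tabulate TR − TC: q=0: -131; q=1: -29; q=2: 81; q=3: 188; q=4: 288; q=5: 381; q=6: 452; q=7: 500; q=8: 516; q=9: 500.
Profit is maximized at q = 8. AVC there is 441/8 = $55.12 ≤ P, so producing beats shutting down (which would give -$131).

q = 8; profit = $516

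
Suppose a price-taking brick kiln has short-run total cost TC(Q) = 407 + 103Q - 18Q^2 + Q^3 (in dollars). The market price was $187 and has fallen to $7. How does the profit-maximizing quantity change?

AVC = 103 - 18Q + Q^2, minimized at Q = 9 where min AVC = $22. MC = 103 - 36Q + 3Q^2.
With P = $187 above the shutdown price, P = MC gives Q = 14.
At P = $7 < min AVC = $22, price no longer covers variable cost at any output, so the firm shuts down: Q = 0.

Output falls from 14 to 0 (the firm shuts down)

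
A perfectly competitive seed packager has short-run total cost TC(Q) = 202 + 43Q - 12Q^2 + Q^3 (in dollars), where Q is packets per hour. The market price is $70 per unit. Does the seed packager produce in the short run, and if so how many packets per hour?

Strip out fixed cost: VC = 43Q - 12Q^2 + Q^3. Then AVC = 43 - 12Q + Q^2 and MC = 43 - 24Q + 3Q^2.
AVC hits its minimum where MC = AVC, at Q = 6, giving min AVC = 43 - 12·6 + 6^2 = $7.
Because $70 ≥ $7, revenue can cover variable cost; the firm operates.
Solving P = MC: -27 - 24Q + 3Q^2 = 0 ⇒ Q = -1 or 9. On the upward-sloping branch, Q* = 9.
Check: AVC at Q = 9 is $16 ≤ P, so revenue covers variable cost.
Profit = P·Q − TC = 70·9 − 346 = $284.

Produce at Q = 9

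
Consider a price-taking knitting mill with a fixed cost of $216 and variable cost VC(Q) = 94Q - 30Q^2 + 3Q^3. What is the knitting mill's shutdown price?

The shutdown price is the minimum of AVC. VC = 94Q - 30Q^2 + 3Q^3, so AVC = 94 - 30Q + 3Q^2.
At the minimum of AVC, MC = AVC. MC = 94 - 60Q + 9Q^2; setting MC = AVC gives 6Q^2 - 30Q = 0, so Q = 5. min AVC = 19.
The firm shuts down for any P below $19.

$19 per unit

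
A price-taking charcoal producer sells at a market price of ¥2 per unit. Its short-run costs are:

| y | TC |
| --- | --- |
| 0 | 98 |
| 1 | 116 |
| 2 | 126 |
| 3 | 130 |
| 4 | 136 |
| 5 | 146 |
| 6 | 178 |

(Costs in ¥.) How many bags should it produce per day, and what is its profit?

Tabulate TR − TC: y=0: -98; y=1: -114; y=2: -122; y=3: -124; y=4: -128; y=5: -136; y=6: -166.
Profit is highest at y = 0. Equivalently, the lowest AVC in the table is 38/4 ≈ ¥9.50 at y = 4, and P = ¥2 falls below it — price never covers variable cost, so the firm shuts down and loses only its fixed cost.

y = 0 (shut down); profit = -¥98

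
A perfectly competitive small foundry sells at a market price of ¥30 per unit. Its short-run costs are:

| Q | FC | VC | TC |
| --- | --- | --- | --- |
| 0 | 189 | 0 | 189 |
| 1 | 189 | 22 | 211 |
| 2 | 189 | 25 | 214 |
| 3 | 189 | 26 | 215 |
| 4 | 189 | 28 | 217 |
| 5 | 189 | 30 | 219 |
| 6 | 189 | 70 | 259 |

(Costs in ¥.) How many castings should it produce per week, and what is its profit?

Q = 5; profit = -¥69

Tabulate TR − TC: Q=0: -189; Q=1: -181; Q=2: -154; Q=3: -125; Q=4: -97; Q=5: -69; Q=6: -79.
Profit is maximized at Q = 5. AVC there is 30/5 = ¥6 ≤ P, so producing beats shutting down (which would give -¥189).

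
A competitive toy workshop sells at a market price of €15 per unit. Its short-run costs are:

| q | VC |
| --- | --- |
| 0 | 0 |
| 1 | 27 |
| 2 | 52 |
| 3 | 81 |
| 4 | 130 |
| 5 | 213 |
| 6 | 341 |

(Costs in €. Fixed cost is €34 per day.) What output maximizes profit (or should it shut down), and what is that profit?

q = 0 (shut down); profit = -€34

Compute π = P·q − TC at each output: q=0: -34; q=1: -46; q=2: -56; q=3: -70; q=4: -104; q=5: -172; q=6: -285.
Profit is highest at q = 0. Equivalently, the lowest AVC in the table is 52/2 ≈ €26 at q = 2, and P = €15 falls below it — price never covers variable cost, so the firm shuts down and loses only its fixed cost.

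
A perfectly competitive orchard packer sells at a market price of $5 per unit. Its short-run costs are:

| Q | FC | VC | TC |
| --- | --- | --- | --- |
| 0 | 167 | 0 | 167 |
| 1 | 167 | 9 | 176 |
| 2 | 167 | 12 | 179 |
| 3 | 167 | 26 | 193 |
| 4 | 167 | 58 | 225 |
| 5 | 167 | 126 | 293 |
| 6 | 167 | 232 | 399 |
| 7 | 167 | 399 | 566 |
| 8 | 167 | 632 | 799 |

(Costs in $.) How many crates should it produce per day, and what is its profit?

Q = 0 (shut down); profit = -$167

Tabulate TR − TC: Q=0: -167; Q=1: -171; Q=2: -169; Q=3: -178; Q=4: -205; Q=5: -268; Q=6: -369; Q=7: -531; Q=8: -759.
Profit is highest at Q = 0. Equivalently, the lowest AVC in the table is 12/2 ≈ $6 at Q = 2, and P = $5 falls below it — price never covers variable cost, so the firm shuts down and loses only its fixed cost.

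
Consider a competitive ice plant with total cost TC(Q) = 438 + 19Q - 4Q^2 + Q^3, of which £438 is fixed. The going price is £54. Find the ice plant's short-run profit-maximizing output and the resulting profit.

Profit = -£288 at Q = 5

AVC = 19 - 4Q + Q^2 has its minimum £15 at Q = 2; price £54 clears that bar, so the firm operates.
With MC = 19 - 8Q + 3Q^2, P = MC on the upward-sloping part at Q* = 5.
TR = 54·5 = 270. TC = 438 + 120 = 558. Profit = 270 − 558 = -£288.
By producing, the firm covers all variable cost plus £150 of fixed cost; shutting down would lose the full £438.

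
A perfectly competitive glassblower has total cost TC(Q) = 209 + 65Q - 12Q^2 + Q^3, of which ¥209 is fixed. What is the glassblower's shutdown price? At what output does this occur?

The firm shuts down when price falls below the minimum of average variable cost. AVC = VC/Q = 65 - 12Q + Q^2.
dAVC/dQ = -12 + 2Q = 0 gives Q = 6. min AVC = 65 - 12·6 + 6^2 = 29.
For P < ¥29 the firm produces nothing.

¥29 per unit, at Q = 6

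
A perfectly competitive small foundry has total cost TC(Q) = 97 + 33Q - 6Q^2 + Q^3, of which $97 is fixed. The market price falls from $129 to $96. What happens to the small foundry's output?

Output falls from 8 to 7

MC = 33 - 12Q + 3Q^2; the shutdown threshold is min AVC = $24 (at Q = 3).
With P = $129 above the shutdown price, P = MC gives Q = 8.
At P = $96 ≥ min AVC, set P = MC: Q = 7. The firm stays open but cuts output.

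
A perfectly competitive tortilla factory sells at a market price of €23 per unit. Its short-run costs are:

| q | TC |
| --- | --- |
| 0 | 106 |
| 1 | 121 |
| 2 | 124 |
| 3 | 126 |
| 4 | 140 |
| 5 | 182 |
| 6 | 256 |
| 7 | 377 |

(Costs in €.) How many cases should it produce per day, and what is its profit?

Profit at each row (π = 23q − TC): q=0: -106; q=1: -98; q=2: -78; q=3: -57; q=4: -48; q=5: -67; q=6: -118; q=7: -216.
Profit is maximized at q = 4. AVC there is 34/4 = €8.50 ≤ P, so producing beats shutting down (which would give -€106).

q = 4; profit = -€48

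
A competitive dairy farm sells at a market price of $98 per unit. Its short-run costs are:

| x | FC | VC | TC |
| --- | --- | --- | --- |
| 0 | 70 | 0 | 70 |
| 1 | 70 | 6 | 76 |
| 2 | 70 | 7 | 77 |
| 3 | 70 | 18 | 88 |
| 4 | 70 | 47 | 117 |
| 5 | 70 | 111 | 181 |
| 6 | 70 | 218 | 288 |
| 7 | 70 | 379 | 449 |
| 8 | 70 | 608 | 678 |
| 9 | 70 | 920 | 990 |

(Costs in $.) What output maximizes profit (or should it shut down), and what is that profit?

x = 5; profit = $309

Compute π = P·x − TC at each output: x=0: -70; x=1: 22; x=2: 119; x=3: 206; x=4: 275; x=5: 309; x=6: 300; x=7: 237; x=8: 106; x=9: -108.
Profit is maximized at x = 5. AVC there is 111/5 = $22.20 ≤ P, so producing beats shutting down (which would give -$70).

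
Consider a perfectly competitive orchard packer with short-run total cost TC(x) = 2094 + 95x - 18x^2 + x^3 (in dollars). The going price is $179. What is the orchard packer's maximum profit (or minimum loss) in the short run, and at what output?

Profit = -$134 at x = 14

AVC = 95 - 18x + x^2; min AVC = $14 at x = 9. Since P = $179 ≥ min AVC, the firm produces.
With MC = 95 - 36x + 3x^2, P = MC on the upward-sloping part at x* = 14.
TR = 179·14 = 2506. TC = 2094 + 546 = 2640. Profit = 2506 − 2640 = -$134.
By producing, the firm covers all variable cost plus $1960 of fixed cost; shutting down would lose the full $2094.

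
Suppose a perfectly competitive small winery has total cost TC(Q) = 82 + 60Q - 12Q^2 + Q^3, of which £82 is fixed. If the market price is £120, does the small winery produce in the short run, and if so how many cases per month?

Produce at Q = 10

Strip out fixed cost: VC = 60Q - 12Q^2 + Q^3. Then AVC = 60 - 12Q + Q^2 and MC = 60 - 24Q + 3Q^2.
AVC is minimized where dAVC/dQ = -12 + 2Q = 0, at Q = 6; min AVC = 60 - 12·6 + 6^2 = £24.
P = £120 exceeds min AVC = £24, so the firm stays open.
Solving P = MC: -60 - 24Q + 3Q^2 = 0 ⇒ Q = -2 or 10. On the upward-sloping branch, Q* = 10.
Check: AVC at Q = 10 is £40 ≤ P, so revenue covers variable cost.
Profit = P·Q − TC = 120·10 − 482 = £718.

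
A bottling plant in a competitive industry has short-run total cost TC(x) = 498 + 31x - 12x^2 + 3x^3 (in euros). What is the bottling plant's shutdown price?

€19 per unit

Short-run supply begins at min AVC. From VC = 31x - 12x^2 + 3x^3, AVC = 31 - 12x + 3x^2.
dAVC/dx = -12 + 6x = 0 gives x = 2. min AVC = 31 - 12·2 + 3·2^2 = 19.
The firm shuts down for any P below €19.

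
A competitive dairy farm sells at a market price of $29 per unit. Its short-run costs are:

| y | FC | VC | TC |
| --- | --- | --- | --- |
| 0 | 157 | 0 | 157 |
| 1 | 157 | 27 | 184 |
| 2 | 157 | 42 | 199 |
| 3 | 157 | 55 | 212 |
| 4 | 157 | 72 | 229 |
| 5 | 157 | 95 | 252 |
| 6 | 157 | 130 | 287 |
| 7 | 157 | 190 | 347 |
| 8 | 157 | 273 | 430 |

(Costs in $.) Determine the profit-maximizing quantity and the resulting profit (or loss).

y = 5; profit = -$107

Tabulate TR − TC: y=0: -157; y=1: -155; y=2: -141; y=3: -125; y=4: -113; y=5: -107; y=6: -113; y=7: -144; y=8: -198.
Profit is maximized at y = 5. AVC there is 95/5 = $19 ≤ P, so producing beats shutting down (which would give -$157).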